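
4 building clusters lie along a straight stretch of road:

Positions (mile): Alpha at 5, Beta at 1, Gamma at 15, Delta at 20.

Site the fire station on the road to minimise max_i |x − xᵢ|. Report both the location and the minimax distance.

The 1-center on a line is the midpoint of the two extreme points: leftmost at 1, rightmost at 20.
Optimal location = (1 + 20)/2 = 10.5; maximum distance = (20 − 1)/2 = 9.5.

location 10.5, max distance 9.5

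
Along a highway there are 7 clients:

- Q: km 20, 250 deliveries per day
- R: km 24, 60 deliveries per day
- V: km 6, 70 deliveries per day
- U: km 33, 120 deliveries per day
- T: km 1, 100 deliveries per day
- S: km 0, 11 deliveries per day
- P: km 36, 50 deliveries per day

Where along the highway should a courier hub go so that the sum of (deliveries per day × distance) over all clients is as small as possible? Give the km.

x = 20

For a sum of weighted absolute distances on a line, the optimum is the weighted median (not the mean). Total weight W = 661; half-weight = 330.5.
Sort by position and accumulate weight:
  km 0 (S, w=11) → cum 11
  km 1 (T, w=100) → cum 111
  km 6 (V, w=70) → cum 181
  km 20 (Q, w=250) → cum 431  ≥ 330.5 → median here
  km 24 (R, w=60) → cum 491
  km 33 (U, w=120) → cum 611
  km 36 (P, w=50) → cum 661
Optimal location: km 20.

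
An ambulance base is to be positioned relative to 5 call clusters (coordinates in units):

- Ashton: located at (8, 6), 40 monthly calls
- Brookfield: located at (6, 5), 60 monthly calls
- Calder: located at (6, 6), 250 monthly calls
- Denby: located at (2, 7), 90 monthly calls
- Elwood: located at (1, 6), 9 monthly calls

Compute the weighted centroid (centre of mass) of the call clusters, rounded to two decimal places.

The minimiser of Σwᵢ‖p−pᵢ‖² is the weighted centroid p* = (Σwᵢpᵢ)/(Σwᵢ).
Σwᵢ = 449.
Σwᵢxᵢ = 40·8 + 60·6 + 250·6 + 90·2 + 9·1 = 2369.
Σwᵢyᵢ = 40·6 + 60·5 + 250·6 + 90·7 + 9·6 = 2724.
x* = 2369/449 = 5.28, y* = 2724/449 = 6.07.

(5.28, 6.07)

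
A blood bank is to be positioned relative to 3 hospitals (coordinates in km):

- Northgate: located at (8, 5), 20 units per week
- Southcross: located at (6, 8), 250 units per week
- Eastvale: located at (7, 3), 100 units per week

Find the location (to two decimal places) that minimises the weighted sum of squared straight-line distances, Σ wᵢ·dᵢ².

(6.38, 6.49)

The minimiser of Σwᵢ‖p−pᵢ‖² is the weighted centroid p* = (Σwᵢpᵢ)/(Σwᵢ).
Σwᵢ = 370.
Σwᵢxᵢ = 20·8 + 250·6 + 100·7 = 2360.
Σwᵢyᵢ = 20·5 + 250·8 + 100·3 = 2400.
x* = 2360/370 = 6.38, y* = 2400/370 = 6.49.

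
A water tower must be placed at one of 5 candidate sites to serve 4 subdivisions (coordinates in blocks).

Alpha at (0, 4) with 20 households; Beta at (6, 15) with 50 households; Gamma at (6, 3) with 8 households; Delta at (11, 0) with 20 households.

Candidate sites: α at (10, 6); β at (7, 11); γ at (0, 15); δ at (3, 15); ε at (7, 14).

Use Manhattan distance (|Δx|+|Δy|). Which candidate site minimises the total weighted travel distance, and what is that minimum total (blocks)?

Total weighted distance at each candidate:
  α (10, 6): total = 1086
  β (7, 11): total = 902
  γ (0, 15): total = 1184
  δ (3, 15): total = 1010
  ε (7, 14): total = 896
Minimum is at ε with total 896 blocks.

ε, total 896 blocks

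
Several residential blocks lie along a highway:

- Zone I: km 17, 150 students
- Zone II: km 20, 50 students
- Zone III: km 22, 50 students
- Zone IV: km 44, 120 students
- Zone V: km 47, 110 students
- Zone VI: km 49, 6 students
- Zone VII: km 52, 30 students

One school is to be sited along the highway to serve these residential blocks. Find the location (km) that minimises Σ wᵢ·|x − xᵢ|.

For a sum of weighted absolute distances on a line, the optimum is the weighted median (not the mean). Total weight W = 516; half-weight = 258.
Sort by position and accumulate weight:
  km 17 (Zone I, w=150) → cum 150
  km 20 (Zone II, w=50) → cum 200
  km 22 (Zone III, w=50) → cum 250
  km 44 (Zone IV, w=120) → cum 370  ≥ 258 → median here
  km 47 (Zone V, w=110) → cum 480
  km 49 (Zone VI, w=6) → cum 486
  km 52 (Zone VII, w=30) → cum 516
Optimal location: km 44.

x = 44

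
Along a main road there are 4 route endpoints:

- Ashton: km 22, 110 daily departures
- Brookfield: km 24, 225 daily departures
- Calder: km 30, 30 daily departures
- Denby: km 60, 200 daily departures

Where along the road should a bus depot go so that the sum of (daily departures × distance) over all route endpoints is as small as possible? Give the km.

x = 24

For a sum of weighted absolute distances on a line, the optimum is the weighted median (not the mean). Total weight W = 565; half-weight = 282.5.
Sort by position and accumulate weight:
  km 22 (Ashton, w=110) → cum 110
  km 24 (Brookfield, w=225) → cum 335  ≥ 282.5 → median here
  km 30 (Calder, w=30) → cum 365
  km 60 (Denby, w=200) → cum 565
Optimal location: km 24.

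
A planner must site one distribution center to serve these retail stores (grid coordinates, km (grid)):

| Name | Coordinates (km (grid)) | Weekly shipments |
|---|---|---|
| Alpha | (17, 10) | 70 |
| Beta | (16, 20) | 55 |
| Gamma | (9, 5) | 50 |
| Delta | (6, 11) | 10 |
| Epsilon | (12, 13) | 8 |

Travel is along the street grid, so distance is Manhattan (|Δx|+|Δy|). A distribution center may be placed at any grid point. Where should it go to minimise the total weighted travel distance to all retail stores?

Manhattan distance separates: Σwᵢ(|x−xᵢ|+|y−yᵢ|) = Σwᵢ|x−xᵢ| + Σwᵢ|y−yᵢ|, so x and y are optimised independently as 1-D weighted medians.
Total weight W = 193; half = 96.5.
x-coordinate, sorted with cumulative weight:
  x=6 (Delta, w=10) cum 10
  x=9 (Gamma, w=50) cum 60
  x=12 (Epsilon, w=8) cum 68
  x=16 (Beta, w=55) cum 123  ← median
  x=17 (Alpha, w=70) cum 193
⇒ x* = 16
y-coordinate, sorted with cumulative weight:
  y=5 (Gamma, w=50) cum 50
  y=10 (Alpha, w=70) cum 120  ← median
  y=11 (Delta, w=10) cum 130
  y=13 (Epsilon, w=8) cum 138
  y=20 (Beta, w=55) cum 193
⇒ y* = 10

(16, 10)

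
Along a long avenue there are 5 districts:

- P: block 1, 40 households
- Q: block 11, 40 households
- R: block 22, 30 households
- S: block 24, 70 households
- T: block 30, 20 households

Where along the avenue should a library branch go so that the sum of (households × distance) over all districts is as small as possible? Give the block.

For a sum of weighted absolute distances on a line, the optimum is the weighted median (not the mean). Total weight W = 200; half-weight = 100.
Sort by position and accumulate weight:
  block 1 (P, w=40) → cum 40
  block 11 (Q, w=40) → cum 80
  block 22 (R, w=30) → cum 110  ≥ 100 → median here
  block 24 (S, w=70) → cum 180
  block 30 (T, w=20) → cum 200
Optimal location: block 22.

x = 22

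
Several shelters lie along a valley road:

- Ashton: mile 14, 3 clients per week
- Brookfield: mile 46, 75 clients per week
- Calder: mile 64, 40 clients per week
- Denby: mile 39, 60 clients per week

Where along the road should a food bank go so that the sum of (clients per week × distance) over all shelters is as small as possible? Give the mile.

For a sum of weighted absolute distances on a line, the optimum is the weighted median (not the mean). Total weight W = 178; half-weight = 89.
Sort by position and accumulate weight:
  mile 14 (Ashton, w=3) → cum 3
  mile 39 (Denby, w=60) → cum 63
  mile 46 (Brookfield, w=75) → cum 138  ≥ 89 → median here
  mile 64 (Calder, w=40) → cum 178
Optimal location: mile 46.

x = 46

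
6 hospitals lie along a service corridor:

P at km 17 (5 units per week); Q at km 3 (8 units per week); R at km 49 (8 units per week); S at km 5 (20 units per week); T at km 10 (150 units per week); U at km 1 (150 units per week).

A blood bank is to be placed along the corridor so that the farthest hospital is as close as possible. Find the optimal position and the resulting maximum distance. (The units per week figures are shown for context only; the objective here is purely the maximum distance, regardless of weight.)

location 25, max distance 24

The 1-center on a line is the midpoint of the two extreme points: leftmost at 1, rightmost at 49.
Optimal location = (1 + 49)/2 = 25; maximum distance = (49 − 1)/2 = 24.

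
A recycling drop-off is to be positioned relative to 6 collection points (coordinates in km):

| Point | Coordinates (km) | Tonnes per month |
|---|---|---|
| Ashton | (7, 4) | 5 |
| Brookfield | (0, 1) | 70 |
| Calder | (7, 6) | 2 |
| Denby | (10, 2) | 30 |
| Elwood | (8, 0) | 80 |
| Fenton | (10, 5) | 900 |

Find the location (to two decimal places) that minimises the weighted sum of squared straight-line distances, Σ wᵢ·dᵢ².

The minimiser of Σwᵢ‖p−pᵢ‖² is the weighted centroid p* = (Σwᵢpᵢ)/(Σwᵢ).
Σwᵢ = 1087.
Σwᵢxᵢ = 5·7 + 70·0 + 2·7 + 30·10 + 80·8 + 900·10 = 9989.
Σwᵢyᵢ = 5·4 + 70·1 + 2·6 + 30·2 + 80·0 + 900·5 = 4662.
x* = 9989/1087 = 9.19, y* = 4662/1087 = 4.29.

(9.19, 4.29)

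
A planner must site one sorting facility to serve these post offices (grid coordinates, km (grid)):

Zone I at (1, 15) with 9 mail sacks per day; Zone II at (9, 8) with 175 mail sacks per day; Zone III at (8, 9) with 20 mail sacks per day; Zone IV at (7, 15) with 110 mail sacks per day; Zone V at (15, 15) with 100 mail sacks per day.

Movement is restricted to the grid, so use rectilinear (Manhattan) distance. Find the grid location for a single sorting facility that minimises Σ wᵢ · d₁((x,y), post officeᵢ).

Manhattan distance separates: Σwᵢ(|x−xᵢ|+|y−yᵢ|) = Σwᵢ|x−xᵢ| + Σwᵢ|y−yᵢ|, so x and y are optimised independently as 1-D weighted medians.
Total weight W = 414; half = 207.
x-coordinate, sorted with cumulative weight:
  x=1 (Zone I, w=9) cum 9
  x=7 (Zone IV, w=110) cum 119
  x=8 (Zone III, w=20) cum 139
  x=9 (Zone II, w=175) cum 314  ← median
  x=15 (Zone V, w=100) cum 414
⇒ x* = 9
y-coordinate, sorted with cumulative weight:
  y=8 (Zone II, w=175) cum 175
  y=9 (Zone III, w=20) cum 195
  y=15 (Zone I, w=9) cum 204
  y=15 (Zone IV, w=110) cum 314  ← median
  y=15 (Zone V, w=100) cum 414
⇒ y* = 15

(9, 15)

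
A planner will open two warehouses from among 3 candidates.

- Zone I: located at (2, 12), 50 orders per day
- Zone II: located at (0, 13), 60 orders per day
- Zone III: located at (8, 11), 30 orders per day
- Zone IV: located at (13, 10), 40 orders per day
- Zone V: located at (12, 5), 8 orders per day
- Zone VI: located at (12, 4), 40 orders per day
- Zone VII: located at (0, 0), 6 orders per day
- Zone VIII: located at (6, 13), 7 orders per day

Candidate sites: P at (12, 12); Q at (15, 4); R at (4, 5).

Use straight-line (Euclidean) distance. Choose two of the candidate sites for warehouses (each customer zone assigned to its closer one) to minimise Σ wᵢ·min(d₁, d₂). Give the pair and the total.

{P, R}, total 1570.8

Evaluate every pair (each demand assigned to the nearer of the two):
  {P, R}: total = 1570.8
  {Q, R}: total = 1611.4
  {P, Q}: total = 1716.7
Best pair: {P, R} with total 1570.8.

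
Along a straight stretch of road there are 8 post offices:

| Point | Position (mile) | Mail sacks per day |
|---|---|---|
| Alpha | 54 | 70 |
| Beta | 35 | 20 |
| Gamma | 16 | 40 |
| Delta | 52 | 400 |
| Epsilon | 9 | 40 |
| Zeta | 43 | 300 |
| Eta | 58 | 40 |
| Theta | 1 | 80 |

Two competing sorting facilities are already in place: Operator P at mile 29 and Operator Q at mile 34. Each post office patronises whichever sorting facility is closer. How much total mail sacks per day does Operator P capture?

160

The indifferent point is the midpoint (29+34)/2 = 31.5; post offices left of it (closer to Operator P at 29) go to Operator P, those right go to Operator Q.
  Theta at 1 (w=80) → Operator P
  Epsilon at 9 (w=40) → Operator P
  Gamma at 16 (w=40) → Operator P
  Beta at 35 (w=20) → Operator Q
  Zeta at 43 (w=300) → Operator Q
  Delta at 52 (w=400) → Operator Q
  Alpha at 54 (w=70) → Operator Q
  Eta at 58 (w=40) → Operator Q
Operator P captures 160; Operator Q captures 830.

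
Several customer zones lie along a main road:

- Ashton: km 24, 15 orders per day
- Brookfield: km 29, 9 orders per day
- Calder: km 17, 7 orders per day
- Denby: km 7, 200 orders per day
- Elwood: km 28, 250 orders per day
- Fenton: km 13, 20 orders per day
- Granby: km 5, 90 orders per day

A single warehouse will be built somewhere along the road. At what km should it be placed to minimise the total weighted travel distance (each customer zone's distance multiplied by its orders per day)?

For a sum of weighted absolute distances on a line, the optimum is the weighted median (not the mean). Total weight W = 591; half-weight = 295.5.
Sort by position and accumulate weight:
  km 5 (Granby, w=90) → cum 90
  km 7 (Denby, w=200) → cum 290
  km 13 (Fenton, w=20) → cum 310  ≥ 295.5 → median here
  km 17 (Calder, w=7) → cum 317
  km 24 (Ashton, w=15) → cum 332
  km 28 (Elwood, w=250) → cum 582
  km 29 (Brookfield, w=9) → cum 591
Optimal location: km 13.

x = 13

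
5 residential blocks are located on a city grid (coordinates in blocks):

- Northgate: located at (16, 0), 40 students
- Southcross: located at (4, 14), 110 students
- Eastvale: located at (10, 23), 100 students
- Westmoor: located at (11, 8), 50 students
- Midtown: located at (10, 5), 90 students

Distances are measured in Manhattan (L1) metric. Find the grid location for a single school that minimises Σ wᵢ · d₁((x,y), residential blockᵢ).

(10, 14)

Manhattan distance separates: Σwᵢ(|x−xᵢ|+|y−yᵢ|) = Σwᵢ|x−xᵢ| + Σwᵢ|y−yᵢ|, so x and y are optimised independently as 1-D weighted medians.
Total weight W = 390; half = 195.
x-coordinate, sorted with cumulative weight:
  x=4 (Southcross, w=110) cum 110
  x=10 (Eastvale, w=100) cum 210  ← median
  x=10 (Midtown, w=90) cum 300
  x=11 (Westmoor, w=50) cum 350
  x=16 (Northgate, w=40) cum 390
⇒ x* = 10
y-coordinate, sorted with cumulative weight:
  y=0 (Northgate, w=40) cum 40
  y=5 (Midtown, w=90) cum 130
  y=8 (Westmoor, w=50) cum 180
  y=14 (Southcross, w=110) cum 290  ← median
  y=23 (Eastvale, w=100) cum 390
⇒ y* = 14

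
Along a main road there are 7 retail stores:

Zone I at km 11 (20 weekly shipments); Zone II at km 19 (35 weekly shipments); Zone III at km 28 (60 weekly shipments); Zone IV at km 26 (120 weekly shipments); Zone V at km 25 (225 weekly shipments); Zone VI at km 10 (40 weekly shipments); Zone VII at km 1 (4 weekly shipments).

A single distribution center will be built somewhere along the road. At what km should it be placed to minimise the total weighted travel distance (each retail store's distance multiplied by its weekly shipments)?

For a sum of weighted absolute distances on a line, the optimum is the weighted median (not the mean). Total weight W = 504; half-weight = 252.
Sort by position and accumulate weight:
  km 1 (Zone VII, w=4) → cum 4
  km 10 (Zone VI, w=40) → cum 44
  km 11 (Zone I, w=20) → cum 64
  km 19 (Zone II, w=35) → cum 99
  km 25 (Zone V, w=225) → cum 324  ≥ 252 → median here
  km 26 (Zone IV, w=120) → cum 444
  km 28 (Zone III, w=60) → cum 504
Optimal location: km 25.

x = 25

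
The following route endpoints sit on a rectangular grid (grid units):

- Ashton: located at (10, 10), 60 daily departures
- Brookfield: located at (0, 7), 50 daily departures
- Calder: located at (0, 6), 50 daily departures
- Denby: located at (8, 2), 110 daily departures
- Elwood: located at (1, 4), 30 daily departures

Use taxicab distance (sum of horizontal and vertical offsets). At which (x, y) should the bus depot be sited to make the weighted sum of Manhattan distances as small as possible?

(8, 6)

Manhattan distance separates: Σwᵢ(|x−xᵢ|+|y−yᵢ|) = Σwᵢ|x−xᵢ| + Σwᵢ|y−yᵢ|, so x and y are optimised independently as 1-D weighted medians.
Total weight W = 300; half = 150.
x-coordinate, sorted with cumulative weight:
  x=0 (Brookfield, w=50) cum 50
  x=0 (Calder, w=50) cum 100
  x=1 (Elwood, w=30) cum 130
  x=8 (Denby, w=110) cum 240  ← median
  x=10 (Ashton, w=60) cum 300
⇒ x* = 8
y-coordinate, sorted with cumulative weight:
  y=2 (Denby, w=110) cum 110
  y=4 (Elwood, w=30) cum 140
  y=6 (Calder, w=50) cum 190  ← median
  y=7 (Brookfield, w=50) cum 240
  y=10 (Ashton, w=60) cum 300
⇒ y* = 6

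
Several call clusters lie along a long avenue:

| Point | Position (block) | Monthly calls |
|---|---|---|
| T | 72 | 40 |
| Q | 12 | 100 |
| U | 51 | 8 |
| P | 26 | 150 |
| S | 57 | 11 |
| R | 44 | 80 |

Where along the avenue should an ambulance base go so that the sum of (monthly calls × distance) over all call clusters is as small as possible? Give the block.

For a sum of weighted absolute distances on a line, the optimum is the weighted median (not the mean). Total weight W = 389; half-weight = 194.5.
Sort by position and accumulate weight:
  block 12 (Q, w=100) → cum 100
  block 26 (P, w=150) → cum 250  ≥ 194.5 → median here
  block 44 (R, w=80) → cum 330
  block 51 (U, w=8) → cum 338
  block 57 (S, w=11) → cum 349
  block 72 (T, w=40) → cum 389
Optimal location: block 26.

x = 26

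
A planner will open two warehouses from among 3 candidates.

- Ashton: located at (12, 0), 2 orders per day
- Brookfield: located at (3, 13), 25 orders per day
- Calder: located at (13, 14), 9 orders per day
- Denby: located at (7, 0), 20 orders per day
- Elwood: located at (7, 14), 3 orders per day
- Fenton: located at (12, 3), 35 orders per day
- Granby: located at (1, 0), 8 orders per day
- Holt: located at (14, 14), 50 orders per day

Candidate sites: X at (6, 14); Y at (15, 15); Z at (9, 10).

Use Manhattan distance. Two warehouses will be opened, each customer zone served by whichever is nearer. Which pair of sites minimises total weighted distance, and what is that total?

{Y, Z}, total 1130

Evaluate every pair (each demand assigned to the nearer of the two):
  {Y, Z}: total = 1130
  {X, Y}: total = 1243
  {X, Z}: total = 1326
Best pair: {Y, Z} with total 1130.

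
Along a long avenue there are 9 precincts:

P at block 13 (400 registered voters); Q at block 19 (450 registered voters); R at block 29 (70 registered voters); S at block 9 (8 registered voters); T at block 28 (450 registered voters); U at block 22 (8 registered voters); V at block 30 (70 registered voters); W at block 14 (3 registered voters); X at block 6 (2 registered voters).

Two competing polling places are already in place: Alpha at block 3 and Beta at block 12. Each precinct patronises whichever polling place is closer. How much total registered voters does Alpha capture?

2

The indifferent point is the midpoint (3+12)/2 = 7.5; precincts left of it (closer to Alpha at 3) go to Alpha, those right go to Beta.
  X at 6 (w=2) → Alpha
  S at 9 (w=8) → Beta
  P at 13 (w=400) → Beta
  W at 14 (w=3) → Beta
  Q at 19 (w=450) → Beta
  U at 22 (w=8) → Beta
  T at 28 (w=450) → Beta
  R at 29 (w=70) → Beta
  V at 30 (w=70) → Beta
Alpha captures 2; Beta captures 1459.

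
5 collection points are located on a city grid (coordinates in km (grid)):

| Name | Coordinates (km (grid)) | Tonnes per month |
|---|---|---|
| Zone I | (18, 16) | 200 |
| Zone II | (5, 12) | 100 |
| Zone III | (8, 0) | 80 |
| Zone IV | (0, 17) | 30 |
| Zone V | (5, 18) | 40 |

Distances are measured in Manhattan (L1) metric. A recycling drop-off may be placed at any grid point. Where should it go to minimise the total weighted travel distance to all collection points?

(8, 16)

Manhattan distance separates: Σwᵢ(|x−xᵢ|+|y−yᵢ|) = Σwᵢ|x−xᵢ| + Σwᵢ|y−yᵢ|, so x and y are optimised independently as 1-D weighted medians.
Total weight W = 450; half = 225.
x-coordinate, sorted with cumulative weight:
  x=0 (Zone IV, w=30) cum 30
  x=5 (Zone II, w=100) cum 130
  x=5 (Zone V, w=40) cum 170
  x=8 (Zone III, w=80) cum 250  ← median
  x=18 (Zone I, w=200) cum 450
⇒ x* = 8
y-coordinate, sorted with cumulative weight:
  y=0 (Zone III, w=80) cum 80
  y=12 (Zone II, w=100) cum 180
  y=16 (Zone I, w=200) cum 380  ← median
  y=17 (Zone IV, w=30) cum 410
  y=18 (Zone V, w=40) cum 450
⇒ y* = 16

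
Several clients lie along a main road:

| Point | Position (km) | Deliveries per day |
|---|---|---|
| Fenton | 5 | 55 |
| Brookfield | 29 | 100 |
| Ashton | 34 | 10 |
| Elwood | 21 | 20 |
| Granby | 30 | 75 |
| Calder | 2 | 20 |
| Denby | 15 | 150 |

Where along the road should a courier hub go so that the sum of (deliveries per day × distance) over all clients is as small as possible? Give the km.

For a sum of weighted absolute distances on a line, the optimum is the weighted median (not the mean). Total weight W = 430; half-weight = 215.
Sort by position and accumulate weight:
  km 2 (Calder, w=20) → cum 20
  km 5 (Fenton, w=55) → cum 75
  km 15 (Denby, w=150) → cum 225  ≥ 215 → median here
  km 21 (Elwood, w=20) → cum 245
  km 29 (Brookfield, w=100) → cum 345
  km 30 (Granby, w=75) → cum 420
  km 34 (Ashton, w=10) → cum 430
Optimal location: km 15.

x = 15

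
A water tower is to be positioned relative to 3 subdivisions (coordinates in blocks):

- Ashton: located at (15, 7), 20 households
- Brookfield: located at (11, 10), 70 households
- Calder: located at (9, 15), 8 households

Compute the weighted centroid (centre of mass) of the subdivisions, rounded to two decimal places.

The minimiser of Σwᵢ‖p−pᵢ‖² is the weighted centroid p* = (Σwᵢpᵢ)/(Σwᵢ).
Σwᵢ = 98.
Σwᵢxᵢ = 20·15 + 70·11 + 8·9 = 1142.
Σwᵢyᵢ = 20·7 + 70·10 + 8·15 = 960.
x* = 1142/98 = 11.65, y* = 960/98 = 9.80.

(11.65, 9.80)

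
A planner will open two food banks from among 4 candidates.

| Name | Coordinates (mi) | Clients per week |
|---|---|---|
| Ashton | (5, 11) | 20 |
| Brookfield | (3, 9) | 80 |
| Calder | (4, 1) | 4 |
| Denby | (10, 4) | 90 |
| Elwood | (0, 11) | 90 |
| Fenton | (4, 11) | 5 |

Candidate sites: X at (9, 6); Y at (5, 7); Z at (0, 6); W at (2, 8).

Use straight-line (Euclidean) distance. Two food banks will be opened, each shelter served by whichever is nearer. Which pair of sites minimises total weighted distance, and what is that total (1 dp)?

{X, W}, total 770.0

Evaluate every pair (each demand assigned to the nearer of the two):
  {X, W}: total = 770.0
  {Y, W}: total = 1084.8
  {X, Y}: total = 1128.7
  {X, Z}: total = 1176.3
  {Y, Z}: total = 1326.0
  {Z, W}: total = 1371.1
Best pair: {X, W} with total 770.0.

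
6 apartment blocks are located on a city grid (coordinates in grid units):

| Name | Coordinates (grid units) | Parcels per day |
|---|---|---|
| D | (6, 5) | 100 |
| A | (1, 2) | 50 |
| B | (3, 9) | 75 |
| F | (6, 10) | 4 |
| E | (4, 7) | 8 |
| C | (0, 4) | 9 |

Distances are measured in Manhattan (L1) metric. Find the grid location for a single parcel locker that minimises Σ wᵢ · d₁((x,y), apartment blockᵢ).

Manhattan distance separates: Σwᵢ(|x−xᵢ|+|y−yᵢ|) = Σwᵢ|x−xᵢ| + Σwᵢ|y−yᵢ|, so x and y are optimised independently as 1-D weighted medians.
Total weight W = 246; half = 123.
x-coordinate, sorted with cumulative weight:
  x=0 (C, w=9) cum 9
  x=1 (A, w=50) cum 59
  x=3 (B, w=75) cum 134  ← median
  x=4 (E, w=8) cum 142
  x=6 (D, w=100) cum 242
  x=6 (F, w=4) cum 246
⇒ x* = 3
y-coordinate, sorted with cumulative weight:
  y=2 (A, w=50) cum 50
  y=4 (C, w=9) cum 59
  y=5 (D, w=100) cum 159  ← median
  y=7 (E, w=8) cum 167
  y=9 (B, w=75) cum 242
  y=10 (F, w=4) cum 246
⇒ y* = 5

(3, 5)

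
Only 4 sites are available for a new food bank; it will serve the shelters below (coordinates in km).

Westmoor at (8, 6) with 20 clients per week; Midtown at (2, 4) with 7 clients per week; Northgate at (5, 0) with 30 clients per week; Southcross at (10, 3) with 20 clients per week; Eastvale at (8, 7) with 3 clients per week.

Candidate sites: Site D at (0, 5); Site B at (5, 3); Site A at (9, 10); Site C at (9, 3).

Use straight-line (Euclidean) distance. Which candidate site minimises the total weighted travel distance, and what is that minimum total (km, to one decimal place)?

Site C, total 295.1 km

Total weighted distance at each candidate:
  Site D (0, 5): total = 617.7
  Site B (5, 3): total = 312.0
  Site A (9, 10): total = 621.0
  Site C (9, 3): total = 295.1
Minimum is at Site C with total 295.1 km.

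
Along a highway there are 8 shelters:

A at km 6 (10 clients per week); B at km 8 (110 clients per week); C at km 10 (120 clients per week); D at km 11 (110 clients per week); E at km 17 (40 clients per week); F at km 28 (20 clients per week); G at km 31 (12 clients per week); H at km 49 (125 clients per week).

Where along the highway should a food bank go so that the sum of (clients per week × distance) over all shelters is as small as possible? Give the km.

For a sum of weighted absolute distances on a line, the optimum is the weighted median (not the mean). Total weight W = 547; half-weight = 273.5.
Sort by position and accumulate weight:
  km 6 (A, w=10) → cum 10
  km 8 (B, w=110) → cum 120
  km 10 (C, w=120) → cum 240
  km 11 (D, w=110) → cum 350  ≥ 273.5 → median here
  km 17 (E, w=40) → cum 390
  km 28 (F, w=20) → cum 410
  km 31 (G, w=12) → cum 422
  km 49 (H, w=125) → cum 547
Optimal location: km 11.

x = 11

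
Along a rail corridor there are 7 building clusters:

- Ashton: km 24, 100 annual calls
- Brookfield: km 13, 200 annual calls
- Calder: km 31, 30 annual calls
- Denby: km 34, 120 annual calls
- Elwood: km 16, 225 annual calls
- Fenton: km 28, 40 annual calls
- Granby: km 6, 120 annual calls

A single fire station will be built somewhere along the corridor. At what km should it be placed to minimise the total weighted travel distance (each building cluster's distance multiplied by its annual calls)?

For a sum of weighted absolute distances on a line, the optimum is the weighted median (not the mean). Total weight W = 835; half-weight = 417.5.
Sort by position and accumulate weight:
  km 6 (Granby, w=120) → cum 120
  km 13 (Brookfield, w=200) → cum 320
  km 16 (Elwood, w=225) → cum 545  ≥ 417.5 → median here
  km 24 (Ashton, w=100) → cum 645
  km 28 (Fenton, w=40) → cum 685
  km 31 (Calder, w=30) → cum 715
  km 34 (Denby, w=120) → cum 835
Optimal location: km 16.

x = 16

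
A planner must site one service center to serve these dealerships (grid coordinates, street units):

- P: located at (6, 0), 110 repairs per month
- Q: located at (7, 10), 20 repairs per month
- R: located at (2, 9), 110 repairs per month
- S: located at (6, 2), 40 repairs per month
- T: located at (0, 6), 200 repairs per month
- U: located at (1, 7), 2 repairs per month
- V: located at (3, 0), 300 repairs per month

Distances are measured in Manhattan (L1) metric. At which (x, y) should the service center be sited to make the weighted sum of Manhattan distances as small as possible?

(3, 0)

Manhattan distance separates: Σwᵢ(|x−xᵢ|+|y−yᵢ|) = Σwᵢ|x−xᵢ| + Σwᵢ|y−yᵢ|, so x and y are optimised independently as 1-D weighted medians.
Total weight W = 782; half = 391.
x-coordinate, sorted with cumulative weight:
  x=0 (T, w=200) cum 200
  x=1 (U, w=2) cum 202
  x=2 (R, w=110) cum 312
  x=3 (V, w=300) cum 612  ← median
  x=6 (P, w=110) cum 722
  x=6 (S, w=40) cum 762
  x=7 (Q, w=20) cum 782
⇒ x* = 3
y-coordinate, sorted with cumulative weight:
  y=0 (P, w=110) cum 110
  y=0 (V, w=300) cum 410  ← median
  y=2 (S, w=40) cum 450
  y=6 (T, w=200) cum 650
  y=7 (U, w=2) cum 652
  y=9 (R, w=110) cum 762
  y=10 (Q, w=20) cum 782
⇒ y* = 0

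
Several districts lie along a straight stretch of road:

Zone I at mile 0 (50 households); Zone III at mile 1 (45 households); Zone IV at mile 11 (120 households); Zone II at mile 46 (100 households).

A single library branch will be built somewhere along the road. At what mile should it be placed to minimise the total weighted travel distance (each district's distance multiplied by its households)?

For a sum of weighted absolute distances on a line, the optimum is the weighted median (not the mean). Total weight W = 315; half-weight = 157.5.
Sort by position and accumulate weight:
  mile 0 (Zone I, w=50) → cum 50
  mile 1 (Zone III, w=45) → cum 95
  mile 11 (Zone IV, w=120) → cum 215  ≥ 157.5 → median here
  mile 46 (Zone II, w=100) → cum 315
Optimal location: mile 11.

x = 11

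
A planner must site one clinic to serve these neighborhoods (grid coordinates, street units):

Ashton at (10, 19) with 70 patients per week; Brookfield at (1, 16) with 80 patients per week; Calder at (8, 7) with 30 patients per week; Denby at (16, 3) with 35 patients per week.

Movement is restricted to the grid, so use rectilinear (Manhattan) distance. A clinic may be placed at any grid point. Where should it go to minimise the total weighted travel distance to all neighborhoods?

Manhattan distance separates: Σwᵢ(|x−xᵢ|+|y−yᵢ|) = Σwᵢ|x−xᵢ| + Σwᵢ|y−yᵢ|, so x and y are optimised independently as 1-D weighted medians.
Total weight W = 215; half = 107.5.
x-coordinate, sorted with cumulative weight:
  x=1 (Brookfield, w=80) cum 80
  x=8 (Calder, w=30) cum 110  ← median
  x=10 (Ashton, w=70) cum 180
  x=16 (Denby, w=35) cum 215
⇒ x* = 8
y-coordinate, sorted with cumulative weight:
  y=3 (Denby, w=35) cum 35
  y=7 (Calder, w=30) cum 65
  y=16 (Brookfield, w=80) cum 145  ← median
  y=19 (Ashton, w=70) cum 215
⇒ y* = 16

(8, 16)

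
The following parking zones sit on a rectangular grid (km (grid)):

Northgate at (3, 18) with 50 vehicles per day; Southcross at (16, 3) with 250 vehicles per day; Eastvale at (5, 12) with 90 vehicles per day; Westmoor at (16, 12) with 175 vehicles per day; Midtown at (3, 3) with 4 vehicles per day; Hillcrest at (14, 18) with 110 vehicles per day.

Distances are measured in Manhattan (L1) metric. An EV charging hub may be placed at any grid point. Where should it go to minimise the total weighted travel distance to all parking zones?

(16, 12)

Manhattan distance separates: Σwᵢ(|x−xᵢ|+|y−yᵢ|) = Σwᵢ|x−xᵢ| + Σwᵢ|y−yᵢ|, so x and y are optimised independently as 1-D weighted medians.
Total weight W = 679; half = 339.5.
x-coordinate, sorted with cumulative weight:
  x=3 (Northgate, w=50) cum 50
  x=3 (Midtown, w=4) cum 54
  x=5 (Eastvale, w=90) cum 144
  x=14 (Hillcrest, w=110) cum 254
  x=16 (Southcross, w=250) cum 504  ← median
  x=16 (Westmoor, w=175) cum 679
⇒ x* = 16
y-coordinate, sorted with cumulative weight:
  y=3 (Southcross, w=250) cum 250
  y=3 (Midtown, w=4) cum 254
  y=12 (Eastvale, w=90) cum 344  ← median
  y=12 (Westmoor, w=175) cum 519
  y=18 (Northgate, w=50) cum 569
  y=18 (Hillcrest, w=110) cum 679
⇒ y* = 12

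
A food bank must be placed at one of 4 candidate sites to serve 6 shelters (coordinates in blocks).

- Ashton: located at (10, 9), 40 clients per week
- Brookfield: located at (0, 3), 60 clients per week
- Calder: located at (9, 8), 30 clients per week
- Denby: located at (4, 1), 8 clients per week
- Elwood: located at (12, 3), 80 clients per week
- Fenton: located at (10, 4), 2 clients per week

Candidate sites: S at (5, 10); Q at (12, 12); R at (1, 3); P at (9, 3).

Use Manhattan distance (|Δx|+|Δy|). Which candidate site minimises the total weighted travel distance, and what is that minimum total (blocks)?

P, total 1270 blocks

Total weighted distance at each candidate:
  S (5, 10): total = 2362
  Q (12, 12): total = 2562
  R (1, 3): total = 1990
  P (9, 3): total = 1270
Minimum is at P with total 1270 blocks.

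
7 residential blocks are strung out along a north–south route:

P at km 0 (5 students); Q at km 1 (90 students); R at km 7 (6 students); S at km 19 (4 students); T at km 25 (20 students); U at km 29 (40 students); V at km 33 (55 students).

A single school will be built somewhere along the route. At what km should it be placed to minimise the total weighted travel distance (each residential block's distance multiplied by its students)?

For a sum of weighted absolute distances on a line, the optimum is the weighted median (not the mean). Total weight W = 220; half-weight = 110.
Sort by position and accumulate weight:
  km 0 (P, w=5) → cum 5
  km 1 (Q, w=90) → cum 95
  km 7 (R, w=6) → cum 101
  km 19 (S, w=4) → cum 105
  km 25 (T, w=20) → cum 125  ≥ 110 → median here
  km 29 (U, w=40) → cum 165
  km 33 (V, w=55) → cum 220
Optimal location: km 25.

x = 25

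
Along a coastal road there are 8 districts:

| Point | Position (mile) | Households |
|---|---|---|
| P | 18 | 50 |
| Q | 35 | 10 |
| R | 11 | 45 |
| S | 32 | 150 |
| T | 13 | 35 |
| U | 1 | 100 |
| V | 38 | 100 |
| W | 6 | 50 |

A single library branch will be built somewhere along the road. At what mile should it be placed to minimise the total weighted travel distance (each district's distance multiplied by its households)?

For a sum of weighted absolute distances on a line, the optimum is the weighted median (not the mean). Total weight W = 540; half-weight = 270.
Sort by position and accumulate weight:
  mile 1 (U, w=100) → cum 100
  mile 6 (W, w=50) → cum 150
  mile 11 (R, w=45) → cum 195
  mile 13 (T, w=35) → cum 230
  mile 18 (P, w=50) → cum 280  ≥ 270 → median here
  mile 32 (S, w=150) → cum 430
  mile 35 (Q, w=10) → cum 440
  mile 38 (V, w=100) → cum 540
Optimal location: mile 18.

x = 18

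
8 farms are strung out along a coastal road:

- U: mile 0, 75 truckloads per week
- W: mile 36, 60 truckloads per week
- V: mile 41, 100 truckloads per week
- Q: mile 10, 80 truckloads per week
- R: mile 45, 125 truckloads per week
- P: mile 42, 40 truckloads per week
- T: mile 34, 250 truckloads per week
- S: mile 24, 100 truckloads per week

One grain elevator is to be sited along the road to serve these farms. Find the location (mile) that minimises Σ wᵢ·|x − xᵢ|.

x = 34

For a sum of weighted absolute distances on a line, the optimum is the weighted median (not the mean). Total weight W = 830; half-weight = 415.
Sort by position and accumulate weight:
  mile 0 (U, w=75) → cum 75
  mile 10 (Q, w=80) → cum 155
  mile 24 (S, w=100) → cum 255
  mile 34 (T, w=250) → cum 505  ≥ 415 → median here
  mile 36 (W, w=60) → cum 565
  mile 41 (V, w=100) → cum 665
  mile 42 (P, w=40) → cum 705
  mile 45 (R, w=125) → cum 830
Optimal location: mile 34.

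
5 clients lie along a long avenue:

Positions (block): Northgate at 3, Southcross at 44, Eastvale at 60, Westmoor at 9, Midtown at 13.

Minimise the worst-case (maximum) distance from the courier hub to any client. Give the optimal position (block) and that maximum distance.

The 1-center on a line is the midpoint of the two extreme points: leftmost at 3, rightmost at 60.
Optimal location = (3 + 60)/2 = 31.5; maximum distance = (60 − 3)/2 = 28.5.

location 31.5, max distance 28.5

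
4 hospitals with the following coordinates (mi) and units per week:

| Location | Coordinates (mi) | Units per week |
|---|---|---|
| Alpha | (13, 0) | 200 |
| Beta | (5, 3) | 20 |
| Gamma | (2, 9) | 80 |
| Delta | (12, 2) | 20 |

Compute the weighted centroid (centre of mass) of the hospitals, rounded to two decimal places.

(9.69, 2.56)

The minimiser of Σwᵢ‖p−pᵢ‖² is the weighted centroid p* = (Σwᵢpᵢ)/(Σwᵢ).
Σwᵢ = 320.
Σwᵢxᵢ = 200·13 + 20·5 + 80·2 + 20·12 = 3100.
Σwᵢyᵢ = 200·0 + 20·3 + 80·9 + 20·2 = 820.
x* = 3100/320 = 9.69, y* = 820/320 = 2.56.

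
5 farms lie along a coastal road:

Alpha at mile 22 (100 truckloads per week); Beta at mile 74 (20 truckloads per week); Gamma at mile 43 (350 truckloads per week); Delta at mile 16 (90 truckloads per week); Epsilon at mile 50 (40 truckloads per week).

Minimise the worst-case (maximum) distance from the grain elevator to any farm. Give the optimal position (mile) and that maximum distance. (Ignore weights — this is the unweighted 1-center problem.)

The 1-center on a line is the midpoint of the two extreme points: leftmost at 16, rightmost at 74.
Optimal location = (16 + 74)/2 = 45; maximum distance = (74 − 16)/2 = 29.

location 45, max distance 29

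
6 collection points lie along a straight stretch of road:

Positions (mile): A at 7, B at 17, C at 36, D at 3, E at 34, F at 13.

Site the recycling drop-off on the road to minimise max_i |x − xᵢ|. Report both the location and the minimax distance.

location 19.5, max distance 16.5

The 1-center on a line is the midpoint of the two extreme points: leftmost at 3, rightmost at 36.
Optimal location = (3 + 36)/2 = 19.5; maximum distance = (36 − 3)/2 = 16.5.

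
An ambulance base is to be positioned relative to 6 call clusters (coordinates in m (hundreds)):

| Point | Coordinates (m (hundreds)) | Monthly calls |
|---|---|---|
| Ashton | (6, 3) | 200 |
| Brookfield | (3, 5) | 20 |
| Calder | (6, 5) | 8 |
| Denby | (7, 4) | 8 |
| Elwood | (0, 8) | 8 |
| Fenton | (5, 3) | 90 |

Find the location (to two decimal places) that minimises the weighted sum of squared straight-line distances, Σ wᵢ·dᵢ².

The minimiser of Σwᵢ‖p−pᵢ‖² is the weighted centroid p* = (Σwᵢpᵢ)/(Σwᵢ).
Σwᵢ = 334.
Σwᵢxᵢ = 200·6 + 20·3 + 8·6 + 8·7 + 8·0 + 90·5 = 1814.
Σwᵢyᵢ = 200·3 + 20·5 + 8·5 + 8·4 + 8·8 + 90·3 = 1106.
x* = 1814/334 = 5.43, y* = 1106/334 = 3.31.

(5.43, 3.31)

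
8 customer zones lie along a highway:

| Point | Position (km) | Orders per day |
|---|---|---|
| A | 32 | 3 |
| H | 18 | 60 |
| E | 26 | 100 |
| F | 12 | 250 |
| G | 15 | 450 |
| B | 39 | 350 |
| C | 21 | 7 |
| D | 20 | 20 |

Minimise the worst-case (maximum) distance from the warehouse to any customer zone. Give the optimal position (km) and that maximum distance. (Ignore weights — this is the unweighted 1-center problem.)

The 1-center on a line is the midpoint of the two extreme points: leftmost at 12, rightmost at 39.
Optimal location = (12 + 39)/2 = 25.5; maximum distance = (39 − 12)/2 = 13.5.

location 25.5, max distance 13.5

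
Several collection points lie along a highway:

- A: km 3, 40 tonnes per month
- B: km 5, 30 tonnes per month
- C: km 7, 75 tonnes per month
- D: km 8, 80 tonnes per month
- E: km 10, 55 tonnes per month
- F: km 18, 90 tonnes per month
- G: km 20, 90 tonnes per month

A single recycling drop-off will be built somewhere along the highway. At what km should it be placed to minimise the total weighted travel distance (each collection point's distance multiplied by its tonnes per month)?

x = 10

For a sum of weighted absolute distances on a line, the optimum is the weighted median (not the mean). Total weight W = 460; half-weight = 230.
Sort by position and accumulate weight:
  km 3 (A, w=40) → cum 40
  km 5 (B, w=30) → cum 70
  km 7 (C, w=75) → cum 145
  km 8 (D, w=80) → cum 225
  km 10 (E, w=55) → cum 280  ≥ 230 → median here
  km 18 (F, w=90) → cum 370
  km 20 (G, w=90) → cum 460
Optimal location: km 10.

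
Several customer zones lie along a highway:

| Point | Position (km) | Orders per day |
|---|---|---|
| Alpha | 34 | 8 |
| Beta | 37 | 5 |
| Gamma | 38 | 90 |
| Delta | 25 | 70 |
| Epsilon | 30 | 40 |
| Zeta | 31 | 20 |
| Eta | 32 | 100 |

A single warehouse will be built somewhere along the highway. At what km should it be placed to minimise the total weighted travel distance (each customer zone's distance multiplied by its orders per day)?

x = 32

For a sum of weighted absolute distances on a line, the optimum is the weighted median (not the mean). Total weight W = 333; half-weight = 166.5.
Sort by position and accumulate weight:
  km 25 (Delta, w=70) → cum 70
  km 30 (Epsilon, w=40) → cum 110
  km 31 (Zeta, w=20) → cum 130
  km 32 (Eta, w=100) → cum 230  ≥ 166.5 → median here
  km 34 (Alpha, w=8) → cum 238
  km 37 (Beta, w=5) → cum 243
  km 38 (Gamma, w=90) → cum 333
Optimal location: km 32.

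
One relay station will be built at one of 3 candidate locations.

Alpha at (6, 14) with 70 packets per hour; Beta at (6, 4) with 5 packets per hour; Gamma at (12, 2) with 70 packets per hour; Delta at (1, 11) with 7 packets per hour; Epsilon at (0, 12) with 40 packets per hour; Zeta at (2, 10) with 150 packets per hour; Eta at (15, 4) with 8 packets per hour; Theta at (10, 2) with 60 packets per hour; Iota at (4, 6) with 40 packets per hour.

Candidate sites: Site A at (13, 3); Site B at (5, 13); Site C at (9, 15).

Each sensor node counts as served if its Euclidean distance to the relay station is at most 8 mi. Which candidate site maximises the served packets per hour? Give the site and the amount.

Site B, covering 307

Coverage radius r = 8 mi; a point is covered iff (Δx)²+(Δy)² ≤ 8² = 64.
  Site A (13, 3): covers {Beta, Gamma, Eta, Theta} → 143
  Site B (5, 13): covers {Alpha, Delta, Epsilon, Zeta, Iota} → 307
  Site C (9, 15): covers {Alpha} → 70
Maximum coverage at Site B: 307 packets per hour.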